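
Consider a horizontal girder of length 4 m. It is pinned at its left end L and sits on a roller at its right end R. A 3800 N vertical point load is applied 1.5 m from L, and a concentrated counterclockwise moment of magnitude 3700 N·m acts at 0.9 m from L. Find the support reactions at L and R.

Moments about L: R_y·4 − 3800·1.5 + 3700 = 0 → R_y = 2000/4 = 500.0 N.
ΣF_y = 0: L_y + 500 − 3800 = 0 → L_y = 3300 N.
ΣF_x = 0: no horizontal applied forces, so L_x = 0.

L_x = 0, L_y = 3300 N, R_y = 500.0 N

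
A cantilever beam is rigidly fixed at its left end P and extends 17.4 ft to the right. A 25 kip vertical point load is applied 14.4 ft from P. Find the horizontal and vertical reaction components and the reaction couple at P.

P_x = 0, P_y = 25.00 kip, M_P = 360.0 kip·ft

ΣF_x = 0: P_x = 0.
ΣF_y = 0: P_y − 25 = 0 → P_y = 25.00 kip.
ΣM about P: M_P − 25·14.4 = 0 → M_P = 360.0 kip·ft.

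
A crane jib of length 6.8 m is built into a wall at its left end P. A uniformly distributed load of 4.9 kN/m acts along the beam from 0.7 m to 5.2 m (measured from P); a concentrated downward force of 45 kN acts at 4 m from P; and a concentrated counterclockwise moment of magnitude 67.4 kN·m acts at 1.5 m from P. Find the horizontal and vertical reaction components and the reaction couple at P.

P_x = 0, P_y = 67.05 kN, M_P = 177.6 kN·m

Resultant of the distributed load: 4.9 × 4.5 = 22.05 kN at 2.95 m from P.
ΣF_x = 0: P_x = 0.
ΣF_y = 0: P_y − 4.9·4.5 − 45 = 0 → P_y = 67.05 kN.
ΣM about P: M_P − (4.9·4.5)·2.95 − 45·4 + 67.4 = 0 → M_P = 177.6 kN·m.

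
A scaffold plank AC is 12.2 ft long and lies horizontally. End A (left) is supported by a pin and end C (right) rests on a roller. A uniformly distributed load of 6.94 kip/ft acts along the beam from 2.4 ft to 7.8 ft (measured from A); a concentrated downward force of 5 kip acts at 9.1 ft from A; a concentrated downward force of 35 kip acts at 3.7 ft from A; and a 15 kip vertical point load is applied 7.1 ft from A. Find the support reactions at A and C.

Resultant of the distributed load: 6.94 × 5.4 = 37.476 kip at 5.1 ft from A.
ΣM about A: C_y·12.2 − (6.94·5.4)·5.1 − 5·9.1 − 35·3.7 − 15·7.1 = 0 → C_y = 472.6276/12.2 = 38.74 kip.
ΣF_y = 0: A_y + 38.74 − 6.94·5.4 − 5 − 35 − 15 = 0 → A_y = 53.74 kip.
ΣF_x = 0: no horizontal applied forces, so A_x = 0.

A_x = 0, A_y = 53.74 kip, C_y = 38.74 kip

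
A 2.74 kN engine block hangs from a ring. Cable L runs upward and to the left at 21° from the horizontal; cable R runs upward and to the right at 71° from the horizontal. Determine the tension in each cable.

ΣF_x = 0: −T_L·cos21° + T_R·cos71° = 0 → T_R = 2.86754·T_L.
ΣF_y = 0: T_L·sin21° + T_R·sin71° = 2.74.
Substitute: T_L·(0.358368 + 2.86754·0.945519) = 2.74 → T_L = 0.892601 ≈ 0.8926 kN.
Then T_R = 2.86754 × 0.892601 = 2.560 kN.

T_L = 0.8926 kN, T_R = 2.560 kN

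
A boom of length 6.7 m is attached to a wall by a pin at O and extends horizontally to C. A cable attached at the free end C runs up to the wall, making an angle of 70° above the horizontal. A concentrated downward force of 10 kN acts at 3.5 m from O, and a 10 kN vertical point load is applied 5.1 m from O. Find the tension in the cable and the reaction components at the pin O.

ΣM about O: T·sin70°·6.7 − 10·3.5 − 10·5.1 = 0 → T = 86/(6.7·0.939693) = 13.6596 ≈ 13.66 kN.
ΣF_x = 0: O_x − T·cos70° = 0 → O_x = 13.6596 × 0.34202 = 4.672 kN.
ΣF_y = 0: O_y + T·sin70° − 10 − 10 = 0 → O_y = 20 − 13.6596 × 0.939693 = 7.164 kN.

T = 13.66 kN, O_x = 4.672 kN, O_y = 7.164 kN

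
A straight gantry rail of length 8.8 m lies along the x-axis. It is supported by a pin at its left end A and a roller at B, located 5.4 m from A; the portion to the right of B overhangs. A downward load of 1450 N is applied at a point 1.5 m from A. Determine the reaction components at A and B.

Taking moments about A: B_y·5.4 − 1450·1.5 = 0 → B_y = 2175/5.4 = 402.778 ≈ 402.8 N.
ΣF_y = 0: A_y + 402.778 − 1450 = 0 → A_y = 1047 N.
ΣF_x = 0: no horizontal applied forces, so A_x = 0.

A_x = 0, A_y = 1047 N, B_y = 402.8 N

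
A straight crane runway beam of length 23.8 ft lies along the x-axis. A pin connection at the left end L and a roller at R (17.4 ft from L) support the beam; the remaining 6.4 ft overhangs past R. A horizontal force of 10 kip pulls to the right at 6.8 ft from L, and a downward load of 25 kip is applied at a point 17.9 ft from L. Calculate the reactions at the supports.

Taking moments about L: R_y·17.4 − 25·17.9 = 0 → R_y = 447.5/17.4 = 25.7184 ≈ 25.72 kip.
ΣF_y = 0: L_y + 25.7184 − 25 = 0 → L_y = -0.7184 kip.
ΣF_x = 0: L_x + 10 = 0 → L_x = -10.00 kip.

L_x = -10.00 kip, L_y = -0.7184 kip, R_y = 25.72 kip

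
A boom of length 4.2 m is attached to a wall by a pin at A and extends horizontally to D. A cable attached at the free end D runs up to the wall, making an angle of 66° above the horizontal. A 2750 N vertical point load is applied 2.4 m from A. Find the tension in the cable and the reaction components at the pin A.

ΣM about A: T·sin66°·4.2 − 2750·2.4 = 0 → T = 6600/(4.2·0.913545) = 1720.14 ≈ 1720 N.
ΣF_x = 0: A_x − T·cos66° = 0 → A_x = 1720.14 × 0.406737 = 699.6 N.
ΣF_y = 0: A_y + T·sin66° − 2750 = 0 → A_y = 2750 − 1720.14 × 0.913545 = 1179 N.

T = 1720 N, A_x = 699.6 N, A_y = 1179 N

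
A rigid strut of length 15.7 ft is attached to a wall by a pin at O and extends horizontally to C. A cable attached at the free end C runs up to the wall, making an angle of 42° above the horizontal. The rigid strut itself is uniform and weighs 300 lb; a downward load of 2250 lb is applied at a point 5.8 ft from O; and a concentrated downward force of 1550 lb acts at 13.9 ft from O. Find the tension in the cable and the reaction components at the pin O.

T = 3517 lb, O_x = 2614 lb, O_y = 1746 lb

ΣM about O: T·sin42°·15.7 − 300·7.85 − 2250·5.8 − 1550·13.9 = 0 → T = 36950/(15.7·0.669131) = 3517.25 ≈ 3517 lb.
ΣF_x = 0: O_x − T·cos42° = 0 → O_x = 3517.25 × 0.743145 = 2614 lb.
ΣF_y = 0: O_y + T·sin42° − 300 − 2250 − 1550 = 0 → O_y = 4100 − 3517.25 × 0.669131 = 1746 lb.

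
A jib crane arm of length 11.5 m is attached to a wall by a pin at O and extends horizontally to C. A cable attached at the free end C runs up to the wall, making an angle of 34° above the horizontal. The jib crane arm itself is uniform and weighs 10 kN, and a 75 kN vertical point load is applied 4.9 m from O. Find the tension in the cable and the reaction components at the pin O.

T = 66.09 kN, O_x = 54.79 kN, O_y = 48.04 kN

ΣM about O: T·sin34°·11.5 − 10·5.75 − 75·4.9 = 0 → T = 425/(11.5·0.559193) = 66.089 ≈ 66.09 kN.
ΣF_x = 0: O_x − T·cos34° = 0 → O_x = 66.089 × 0.829038 = 54.79 kN.
ΣF_y = 0: O_y + T·sin34° − 10 − 75 = 0 → O_y = 85 − 66.089 × 0.559193 = 48.04 kN.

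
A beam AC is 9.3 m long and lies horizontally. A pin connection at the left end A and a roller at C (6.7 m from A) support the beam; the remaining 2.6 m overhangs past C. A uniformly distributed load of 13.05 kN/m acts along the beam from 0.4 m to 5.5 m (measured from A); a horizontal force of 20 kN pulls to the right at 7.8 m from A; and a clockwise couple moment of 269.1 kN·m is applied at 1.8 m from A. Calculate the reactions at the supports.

A_x = -20.00 kN, A_y = -2.913 kN, C_y = 69.47 kN

Resultant of the distributed load: 13.05 × 5.1 = 66.555 kN at 2.95 m from A.
Taking moments about A: C_y·6.7 − (13.05·5.1)·2.95 − 269.1 = 0 → C_y = 465.43725/6.7 = 69.4682 ≈ 69.47 kN.
ΣF_y = 0: A_y + 69.4682 − 13.05·5.1 = 0 → A_y = -2.913 kN.
ΣF_x = 0: A_x + 20 = 0 → A_x = -20.00 kN.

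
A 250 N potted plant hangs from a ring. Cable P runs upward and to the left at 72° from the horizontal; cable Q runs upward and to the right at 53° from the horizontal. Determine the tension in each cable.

T_P = 183.7 N, T_Q = 94.31 N

ΣF_x = 0: −T_P·cos72° + T_Q·cos53° = 0 → T_Q = 0.513475·T_P.
ΣF_y = 0: T_P·sin72° + T_Q·sin53° = 250.
Substitute: T_P·(0.951057 + 0.513475·0.798636) = 250 → T_P = 183.67 ≈ 183.7 N.
Then T_Q = 0.513475 × 183.67 = 94.31 N.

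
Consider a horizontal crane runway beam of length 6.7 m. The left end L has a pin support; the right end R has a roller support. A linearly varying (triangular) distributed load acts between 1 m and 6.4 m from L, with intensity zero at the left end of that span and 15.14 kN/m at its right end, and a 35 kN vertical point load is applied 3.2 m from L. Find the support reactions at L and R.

Resultant of the triangular load: ½ × 15.14 × 5.4 = 40.878 kN, acting at 4.6 m from L (one-third of the span from the peak).
Moments about L: R_y·6.7 − (½·15.14·5.4)·4.6 − 35·3.2 = 0 → R_y = 300.0388/6.7 = 44.7819 ≈ 44.78 kN.
ΣF_y = 0: L_y + 44.7819 − ½·15.14·5.4 − 35 = 0 → L_y = 31.10 kN.
ΣF_x = 0: no horizontal applied forces, so L_x = 0.

L_x = 0, L_y = 31.10 kN, R_y = 44.78 kN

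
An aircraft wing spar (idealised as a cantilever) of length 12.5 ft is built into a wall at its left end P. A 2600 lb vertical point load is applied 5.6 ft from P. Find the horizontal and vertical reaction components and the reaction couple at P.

P_x = 0, P_y = 2600 lb, M_P = 14560 lb·ft

ΣF_x = 0: P_x = 0.
ΣF_y = 0: P_y − 2600 = 0 → P_y = 2600 lb.
ΣM about P: M_P − 2600·5.6 = 0 → M_P = 14560 lb·ft.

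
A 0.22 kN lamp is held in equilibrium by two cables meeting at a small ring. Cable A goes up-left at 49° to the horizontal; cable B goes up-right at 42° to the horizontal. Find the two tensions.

ΣF_x = 0: −T_A·cos49° + T_B·cos42° = 0 → T_B = 0.882815·T_A.
ΣF_y = 0: T_A·sin49° + T_B·sin42° = 0.22.
Substitute: T_A·(0.75471 + 0.882815·0.669131) = 0.22 → T_A = 0.163517 ≈ 0.1635 kN.
Then T_B = 0.882815 × 0.163517 = 0.1444 kN.

T_A = 0.1635 kN, T_B = 0.1444 kN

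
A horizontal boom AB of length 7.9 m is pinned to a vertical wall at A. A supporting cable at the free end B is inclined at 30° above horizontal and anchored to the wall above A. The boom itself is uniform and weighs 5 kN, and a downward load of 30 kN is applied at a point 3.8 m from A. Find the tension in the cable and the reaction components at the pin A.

ΣM about A: T·sin30°·7.9 − 5·3.95 − 30·3.8 = 0 → T = 133.75/(7.9·0.5) = 33.8608 ≈ 33.86 kN.
ΣF_x = 0: A_x − T·cos30° = 0 → A_x = 33.8608 × 0.866025 = 29.32 kN.
ΣF_y = 0: A_y + T·sin30° − 5 − 30 = 0 → A_y = 35 − 33.8608 × 0.5 = 18.07 kN.

T = 33.86 kN, A_x = 29.32 kN, A_y = 18.07 kN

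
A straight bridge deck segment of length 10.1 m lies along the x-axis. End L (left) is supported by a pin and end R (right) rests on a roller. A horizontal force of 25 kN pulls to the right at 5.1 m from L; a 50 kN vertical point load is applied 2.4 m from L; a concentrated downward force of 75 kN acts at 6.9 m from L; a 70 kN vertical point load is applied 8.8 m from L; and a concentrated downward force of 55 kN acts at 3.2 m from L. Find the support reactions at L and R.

Taking moments about L: R_y·10.1 − 50·2.4 − 75·6.9 − 70·8.8 − 55·3.2 = 0 → R_y = 1429.5/10.1 = 141.535 ≈ 141.5 kN.
ΣF_y = 0: L_y + 141.535 − 50 − 75 − 70 − 55 = 0 → L_y = 108.5 kN.
ΣF_x = 0: L_x + 25 = 0 → L_x = -25.00 kN.

L_x = -25.00 kN, L_y = 108.5 kN, R_y = 141.5 kN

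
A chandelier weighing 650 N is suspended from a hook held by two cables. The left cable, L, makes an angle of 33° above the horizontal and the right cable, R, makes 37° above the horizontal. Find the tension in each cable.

T_L = 552.4 N, T_R = 580.1 N

ΣF_x = 0: −T_L·cos33° + T_R·cos37° = 0 → T_R = 1.05013·T_L.
ΣF_y = 0: T_L·sin33° + T_R·sin37° = 650.
Substitute: T_L·(0.544639 + 1.05013·0.601815) = 650 → T_L = 552.428 ≈ 552.4 N.
Then T_R = 1.05013 × 552.428 = 580.1 N.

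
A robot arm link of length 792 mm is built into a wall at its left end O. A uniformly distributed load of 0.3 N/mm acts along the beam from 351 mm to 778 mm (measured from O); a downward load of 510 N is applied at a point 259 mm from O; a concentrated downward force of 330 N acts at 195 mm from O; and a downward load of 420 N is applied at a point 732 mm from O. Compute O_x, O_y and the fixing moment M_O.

Resultant of the distributed load: 0.3 × 427 = 128.1 N at 564.5 mm from O.
ΣF_x = 0: O_x = 0.
ΣF_y = 0: O_y − 0.3·427 − 510 − 330 − 420 = 0 → O_y = 1388 N.
ΣM about O: M_O − (0.3·427)·564.5 − 510·259 − 330·195 − 420·732 = 0 → M_O = 576200 N·mm.

O_x = 0, O_y = 1388 N, M_O = 576200 N·mm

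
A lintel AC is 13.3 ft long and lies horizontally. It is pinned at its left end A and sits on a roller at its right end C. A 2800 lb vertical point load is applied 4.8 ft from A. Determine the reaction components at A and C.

A_x = 0, A_y = 1789 lb, C_y = 1011 lb

Taking moments about A: C_y·13.3 − 2800·4.8 = 0 → C_y = 13440/13.3 = 1010.53 ≈ 1011 lb.
ΣF_y = 0: A_y + 1010.53 − 2800 = 0 → A_y = 1789 lb.
ΣF_x = 0: no horizontal applied forces, so A_x = 0.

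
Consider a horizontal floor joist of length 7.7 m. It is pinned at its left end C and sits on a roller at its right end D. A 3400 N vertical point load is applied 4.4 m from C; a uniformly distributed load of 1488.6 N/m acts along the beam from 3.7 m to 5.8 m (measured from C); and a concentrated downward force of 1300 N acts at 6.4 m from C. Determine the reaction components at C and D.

Resultant of the distributed load: 1488.6 × 2.1 = 3126.06 N at 4.75 m from C.
Moments about C: D_y·7.7 − 3400·4.4 − (1488.6·2.1)·4.75 − 1300·6.4 = 0 → D_y = 38128.785/7.7 = 4951.79 ≈ 4952 N.
ΣF_y = 0: C_y + 4951.79 − 3400 − 1488.6·2.1 − 1300 = 0 → C_y = 2874 N.
ΣF_x = 0: no horizontal applied forces, so C_x = 0.

C_x = 0, C_y = 2874 N, D_y = 4952 N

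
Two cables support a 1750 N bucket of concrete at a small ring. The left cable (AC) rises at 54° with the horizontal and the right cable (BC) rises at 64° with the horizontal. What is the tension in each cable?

T_AC = 868.9 N, T_BC = 1165 N

ΣF_x = 0: −T_AC·cos54° + T_BC·cos64° = 0 → T_BC = 1.34084·T_AC.
ΣF_y = 0: T_AC·sin54° + T_BC·sin64° = 1750.
Substitute: T_AC·(0.809017 + 1.34084·0.898794) = 1750 → T_AC = 868.85 ≈ 868.9 N.
Then T_BC = 1.34084 × 868.85 = 1165 N.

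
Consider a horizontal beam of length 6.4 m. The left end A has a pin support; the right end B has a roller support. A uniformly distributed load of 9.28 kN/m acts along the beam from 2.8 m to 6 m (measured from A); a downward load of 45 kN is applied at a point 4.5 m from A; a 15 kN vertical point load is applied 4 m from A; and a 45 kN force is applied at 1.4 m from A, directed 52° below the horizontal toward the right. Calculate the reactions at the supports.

Resultant of the distributed load: 9.28 × 3.2 = 29.696 kN at 4.4 m from A.
Taking moments about A: B_y·6.4 − (9.28·3.2)·4.4 − 45·4.5 − 15·4 − 45·sin52°·1.4 = 0 → B_y = 442.807/6.4 = 69.1886 ≈ 69.19 kN.
ΣF_y = 0: A_y + 69.1886 − 9.28·3.2 − 45 − 15 − 45·sin52° = 0 → A_y = 55.97 kN.
ΣF_x = 0: A_x + 45·cos52° = 0 → A_x = -27.70 kN.

A_x = -27.70 kN, A_y = 55.97 kN, B_y = 69.19 kN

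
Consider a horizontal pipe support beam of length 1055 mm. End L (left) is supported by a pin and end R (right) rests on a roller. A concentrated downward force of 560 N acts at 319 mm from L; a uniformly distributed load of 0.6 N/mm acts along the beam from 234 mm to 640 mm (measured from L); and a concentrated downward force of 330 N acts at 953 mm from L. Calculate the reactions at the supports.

L_x = 0, L_y = 565.3 N, R_y = 568.3 N

Resultant of the distributed load: 0.6 × 406 = 243.6 N at 437 mm from L.
ΣM about L: R_y·1055 − 560·319 − (0.6·406)·437 − 330·953 = 0 → R_y = 599583.2/1055 = 568.325 ≈ 568.3 N.
ΣF_y = 0: L_y + 568.325 − 560 − 0.6·406 − 330 = 0 → L_y = 565.3 N.
ΣF_x = 0: no horizontal applied forces, so L_x = 0.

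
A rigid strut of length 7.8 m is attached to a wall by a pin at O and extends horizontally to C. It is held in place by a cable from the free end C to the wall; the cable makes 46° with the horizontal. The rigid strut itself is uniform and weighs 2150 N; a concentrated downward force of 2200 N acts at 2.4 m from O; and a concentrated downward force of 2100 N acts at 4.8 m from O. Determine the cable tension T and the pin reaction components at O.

ΣM about O: T·sin46°·7.8 − 2150·3.9 − 2200·2.4 − 2100·4.8 = 0 → T = 23745/(7.8·0.71934) = 4231.98 ≈ 4232 N.
ΣF_x = 0: O_x − T·cos46° = 0 → O_x = 4231.98 × 0.694658 = 2940 N.
ΣF_y = 0: O_y + T·sin46° − 2150 − 2200 − 2100 = 0 → O_y = 6450 − 4231.98 × 0.71934 = 3406 N.

T = 4232 N, O_x = 2940 N, O_y = 3406 N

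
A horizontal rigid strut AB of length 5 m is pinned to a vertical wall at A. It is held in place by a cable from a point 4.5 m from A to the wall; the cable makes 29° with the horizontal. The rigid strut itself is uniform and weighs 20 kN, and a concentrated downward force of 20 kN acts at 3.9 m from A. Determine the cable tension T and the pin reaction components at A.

T = 58.67 kN, A_x = 51.32 kN, A_y = 11.56 kN

ΣM about A: T·sin29°·4.5 − 20·2.5 − 20·3.9 = 0 → T = 128/(4.5·0.48481) = 58.6713 ≈ 58.67 kN.
ΣF_x = 0: A_x − T·cos29° = 0 → A_x = 58.6713 × 0.87462 = 51.32 kN.
ΣF_y = 0: A_y + T·sin29° − 20 − 20 = 0 → A_y = 40 − 58.6713 × 0.48481 = 11.56 kN.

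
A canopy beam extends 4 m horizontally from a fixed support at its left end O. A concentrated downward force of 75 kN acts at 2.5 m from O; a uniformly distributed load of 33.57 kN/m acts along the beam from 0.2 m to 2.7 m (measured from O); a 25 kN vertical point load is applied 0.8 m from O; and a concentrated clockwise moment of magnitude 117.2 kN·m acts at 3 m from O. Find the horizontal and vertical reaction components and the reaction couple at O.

Resultant of the distributed load: 33.57 × 2.5 = 83.925 kN at 1.45 m from O.
ΣF_x = 0: O_x = 0.
ΣF_y = 0: O_y − 75 − 33.57·2.5 − 25 = 0 → O_y = 183.9 kN.
ΣM about O: M_O − 75·2.5 − (33.57·2.5)·1.45 − 25·0.8 − 117.2 = 0 → M_O = 446.4 kN·m.

O_x = 0, O_y = 183.9 kN, M_O = 446.4 kN·m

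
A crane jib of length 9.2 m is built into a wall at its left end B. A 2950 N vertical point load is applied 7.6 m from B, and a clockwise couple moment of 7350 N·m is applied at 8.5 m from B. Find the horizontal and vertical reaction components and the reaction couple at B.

ΣF_x = 0: B_x = 0.
ΣF_y = 0: B_y − 2950 = 0 → B_y = 2950 N.
ΣM about B: M_B − 2950·7.6 − 7350 = 0 → M_B = 29770 N·m.

B_x = 0, B_y = 2950 N, M_B = 29770 N·m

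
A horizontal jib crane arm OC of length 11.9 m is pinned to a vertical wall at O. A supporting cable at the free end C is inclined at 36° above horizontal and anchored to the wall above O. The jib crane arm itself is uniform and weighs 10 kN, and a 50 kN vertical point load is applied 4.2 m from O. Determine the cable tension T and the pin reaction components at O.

T = 38.53 kN, O_x = 31.17 kN, O_y = 37.35 kN

ΣM about O: T·sin36°·11.9 − 10·5.95 − 50·4.2 = 0 → T = 269.5/(11.9·0.587785) = 38.5295 ≈ 38.53 kN.
ΣF_x = 0: O_x − T·cos36° = 0 → O_x = 38.5295 × 0.809017 = 31.17 kN.
ΣF_y = 0: O_y + T·sin36° − 10 − 50 = 0 → O_y = 60 − 38.5295 × 0.587785 = 37.35 kN.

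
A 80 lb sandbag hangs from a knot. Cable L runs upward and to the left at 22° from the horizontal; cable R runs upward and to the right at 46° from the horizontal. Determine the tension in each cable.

ΣF_x = 0: −T_L·cos22° + T_R·cos46° = 0 → T_R = 1.33473·T_L.
ΣF_y = 0: T_L·sin22° + T_R·sin46° = 80.
Substitute: T_L·(0.374607 + 1.33473·0.71934) = 80 → T_L = 59.9371 ≈ 59.94 lb.
Then T_R = 1.33473 × 59.9371 = 80.00 lb.

T_L = 59.94 lb, T_R = 80.00 lb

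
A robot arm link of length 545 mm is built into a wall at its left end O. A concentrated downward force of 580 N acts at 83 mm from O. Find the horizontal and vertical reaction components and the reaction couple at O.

O_x = 0, O_y = 580.0 N, M_O = 48140 N·mm

ΣF_x = 0: O_x = 0.
ΣF_y = 0: O_y − 580 = 0 → O_y = 580.0 N.
ΣM about O: M_O − 580·83 = 0 → M_O = 48140 N·mm.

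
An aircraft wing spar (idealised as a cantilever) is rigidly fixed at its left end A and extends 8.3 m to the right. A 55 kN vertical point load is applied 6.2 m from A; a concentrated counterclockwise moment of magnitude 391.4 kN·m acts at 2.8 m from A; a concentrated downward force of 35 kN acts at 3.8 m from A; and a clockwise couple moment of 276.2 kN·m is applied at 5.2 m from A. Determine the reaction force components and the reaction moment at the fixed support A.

A_x = 0, A_y = 90.00 kN, M_A = 358.8 kN·m

ΣF_x = 0: A_x = 0.
ΣF_y = 0: A_y − 55 − 35 = 0 → A_y = 90.00 kN.
ΣM about A: M_A − 55·6.2 + 391.4 − 35·3.8 − 276.2 = 0 → M_A = 358.8 kN·m.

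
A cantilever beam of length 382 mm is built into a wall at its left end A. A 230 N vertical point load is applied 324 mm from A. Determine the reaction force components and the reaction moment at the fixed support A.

A_x = 0, A_y = 230.0 N, M_A = 74520 N·mm

ΣF_x = 0: A_x = 0.
ΣF_y = 0: A_y − 230 = 0 → A_y = 230.0 N.
ΣM about A: M_A − 230·324 = 0 → M_A = 74520 N·mm.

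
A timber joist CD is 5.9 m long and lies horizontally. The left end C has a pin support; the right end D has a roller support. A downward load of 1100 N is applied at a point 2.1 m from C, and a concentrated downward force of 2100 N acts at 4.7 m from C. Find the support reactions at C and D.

C_x = 0, C_y = 1136 N, D_y = 2064 N

ΣM about C: D_y·5.9 − 1100·2.1 − 2100·4.7 = 0 → D_y = 12180/5.9 = 2064.41 ≈ 2064 N.
ΣF_y = 0: C_y + 2064.41 − 1100 − 2100 = 0 → C_y = 1136 N.
ΣF_x = 0: no horizontal applied forces, so C_x = 0.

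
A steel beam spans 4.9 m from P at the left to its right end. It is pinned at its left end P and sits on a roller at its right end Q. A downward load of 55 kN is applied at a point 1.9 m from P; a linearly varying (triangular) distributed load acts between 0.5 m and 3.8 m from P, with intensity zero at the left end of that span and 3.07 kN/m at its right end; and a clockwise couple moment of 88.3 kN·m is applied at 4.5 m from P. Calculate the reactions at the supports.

P_x = 0, P_y = 17.93 kN, Q_y = 42.14 kN

Resultant of the triangular load: ½ × 3.07 × 3.3 = 5.0655 kN, acting at 2.7 m from P (one-third of the span from the peak).
Moments about P: Q_y·4.9 − 55·1.9 − (½·3.07·3.3)·2.7 − 88.3 = 0 → Q_y = 206.47685/4.9 = 42.1381 ≈ 42.14 kN.
ΣF_y = 0: P_y + 42.1381 − 55 − ½·3.07·3.3 = 0 → P_y = 17.93 kN.
ΣF_x = 0: no horizontal applied forces, so P_x = 0.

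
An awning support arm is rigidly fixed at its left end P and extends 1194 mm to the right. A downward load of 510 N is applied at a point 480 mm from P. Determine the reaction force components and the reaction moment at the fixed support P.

ΣF_x = 0: P_x = 0.
ΣF_y = 0: P_y − 510 = 0 → P_y = 510.0 N.
ΣM about P: M_P − 510·480 = 0 → M_P = 244800 N·mm.

P_x = 0, P_y = 510.0 N, M_P = 244800 N·mm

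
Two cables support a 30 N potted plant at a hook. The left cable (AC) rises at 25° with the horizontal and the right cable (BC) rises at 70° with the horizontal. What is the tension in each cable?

T_AC = 10.30 N, T_BC = 27.29 N

ΣF_x = 0: −T_AC·cos25° + T_BC·cos70° = 0 → T_BC = 2.64987·T_AC.
ΣF_y = 0: T_AC·sin25° + T_BC·sin70° = 30.
Substitute: T_AC·(0.422618 + 2.64987·0.939693) = 30 → T_AC = 10.2998 ≈ 10.30 N.
Then T_BC = 2.64987 × 10.2998 = 27.29 N.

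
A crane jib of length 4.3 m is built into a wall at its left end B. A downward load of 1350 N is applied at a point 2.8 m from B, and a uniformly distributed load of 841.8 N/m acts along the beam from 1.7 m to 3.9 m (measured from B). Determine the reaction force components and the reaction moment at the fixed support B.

Resultant of the distributed load: 841.8 × 2.2 = 1851.96 N at 2.8 m from B.
ΣF_x = 0: B_x = 0.
ΣF_y = 0: B_y − 1350 − 841.8·2.2 = 0 → B_y = 3202 N.
ΣM about B: M_B − 1350·2.8 − (841.8·2.2)·2.8 = 0 → M_B = 8965 N·m.

B_x = 0, B_y = 3202 N, M_B = 8965 N·m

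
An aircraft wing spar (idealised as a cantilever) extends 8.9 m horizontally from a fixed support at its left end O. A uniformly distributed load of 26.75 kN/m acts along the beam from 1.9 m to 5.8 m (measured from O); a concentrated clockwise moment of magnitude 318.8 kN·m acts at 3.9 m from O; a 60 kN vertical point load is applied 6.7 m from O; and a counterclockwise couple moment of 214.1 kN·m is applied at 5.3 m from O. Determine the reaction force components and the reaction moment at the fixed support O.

O_x = 0, O_y = 164.3 kN, M_O = 908.4 kN·m

Resultant of the distributed load: 26.75 × 3.9 = 104.325 kN at 3.85 m from O.
ΣF_x = 0: O_x = 0.
ΣF_y = 0: O_y − 26.75·3.9 − 60 = 0 → O_y = 164.3 kN.
ΣM about O: M_O − (26.75·3.9)·3.85 − 318.8 − 60·6.7 + 214.1 = 0 → M_O = 908.4 kN·m.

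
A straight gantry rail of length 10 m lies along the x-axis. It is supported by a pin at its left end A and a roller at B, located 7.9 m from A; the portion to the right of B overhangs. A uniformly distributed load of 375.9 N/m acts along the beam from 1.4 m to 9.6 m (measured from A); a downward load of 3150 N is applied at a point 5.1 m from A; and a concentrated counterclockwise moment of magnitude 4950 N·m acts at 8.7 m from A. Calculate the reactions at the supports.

A_x = 0, A_y = 2679 N, B_y = 3553 N

Resultant of the distributed load: 375.9 × 8.2 = 3082.38 N at 5.5 m from A.
Taking moments about A: B_y·7.9 − (375.9·8.2)·5.5 − 3150·5.1 + 4950 = 0 → B_y = 28068.09/7.9 = 3552.92 ≈ 3553 N.
ΣF_y = 0: A_y + 3552.92 − 375.9·8.2 − 3150 = 0 → A_y = 2679 N.
ΣF_x = 0: no horizontal applied forces, so A_x = 0.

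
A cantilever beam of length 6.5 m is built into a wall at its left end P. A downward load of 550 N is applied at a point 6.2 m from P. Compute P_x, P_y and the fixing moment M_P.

ΣF_x = 0: P_x = 0.
ΣF_y = 0: P_y − 550 = 0 → P_y = 550.0 N.
ΣM about P: M_P − 550·6.2 = 0 → M_P = 3410 N·m.

P_x = 0, P_y = 550.0 N, M_P = 3410 N·m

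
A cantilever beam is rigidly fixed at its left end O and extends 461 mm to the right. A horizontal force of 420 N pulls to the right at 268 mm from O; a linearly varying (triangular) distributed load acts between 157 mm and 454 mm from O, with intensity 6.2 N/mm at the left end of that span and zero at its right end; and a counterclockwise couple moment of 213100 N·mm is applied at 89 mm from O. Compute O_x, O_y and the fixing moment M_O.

O_x = -420.0 N, O_y = 920.7 N, M_O = 22600 N·mm

Resultant of the triangular load: ½ × 6.2 × 297 = 920.7 N, acting at 256 mm from O (one-third of the span from the peak).
ΣF_x = 0: O_x + 420 = 0 → O_x = -420.0 N.
ΣF_y = 0: O_y − ½·6.2·297 = 0 → O_y = 920.7 N.
ΣM about O: M_O − (½·6.2·297)·256 + 213100 = 0 → M_O = 22600 N·mm.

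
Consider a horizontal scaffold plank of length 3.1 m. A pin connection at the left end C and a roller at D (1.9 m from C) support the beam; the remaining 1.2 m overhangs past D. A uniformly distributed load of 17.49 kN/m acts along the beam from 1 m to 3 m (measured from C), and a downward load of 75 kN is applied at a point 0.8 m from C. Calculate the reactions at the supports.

Resultant of the distributed load: 17.49 × 2 = 34.98 kN at 2 m from C.
Moments about C: D_y·1.9 − (17.49·2)·2 − 75·0.8 = 0 → D_y = 129.96/1.9 = 68.40 kN.
ΣF_y = 0: C_y + 68.4 − 17.49·2 − 75 = 0 → C_y = 41.58 kN.
ΣF_x = 0: no horizontal applied forces, so C_x = 0.

C_x = 0, C_y = 41.58 kN, D_y = 68.40 kN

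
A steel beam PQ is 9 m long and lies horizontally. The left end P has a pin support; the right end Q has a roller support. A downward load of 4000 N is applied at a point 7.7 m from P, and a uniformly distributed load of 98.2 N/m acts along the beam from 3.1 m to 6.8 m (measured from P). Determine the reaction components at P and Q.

Resultant of the distributed load: 98.2 × 3.7 = 363.34 N at 4.95 m from P.
ΣM about P: Q_y·9 − 4000·7.7 − (98.2·3.7)·4.95 = 0 → Q_y = 32598.533/9 = 3622.06 ≈ 3622 N.
ΣF_y = 0: P_y + 3622.06 − 4000 − 98.2·3.7 = 0 → P_y = 741.3 N.
ΣF_x = 0: no horizontal applied forces, so P_x = 0.

P_x = 0, P_y = 741.3 N, Q_y = 3622 N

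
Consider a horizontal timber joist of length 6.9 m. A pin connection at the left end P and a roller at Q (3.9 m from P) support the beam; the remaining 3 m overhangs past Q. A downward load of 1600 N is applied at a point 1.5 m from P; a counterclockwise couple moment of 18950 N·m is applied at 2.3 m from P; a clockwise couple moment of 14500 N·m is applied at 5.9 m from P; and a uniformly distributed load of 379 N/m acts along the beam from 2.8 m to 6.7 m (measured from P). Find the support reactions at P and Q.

Resultant of the distributed load: 379 × 3.9 = 1478.1 N at 4.75 m from P.
Moments about P: Q_y·3.9 − 1600·1.5 + 18950 − 14500 − (379·3.9)·4.75 = 0 → Q_y = 4970.975/3.9 = 1274.61 ≈ 1275 N.
ΣF_y = 0: P_y + 1274.61 − 1600 − 379·3.9 = 0 → P_y = 1803 N.
ΣF_x = 0: no horizontal applied forces, so P_x = 0.

P_x = 0, P_y = 1803 N, Q_y = 1275 N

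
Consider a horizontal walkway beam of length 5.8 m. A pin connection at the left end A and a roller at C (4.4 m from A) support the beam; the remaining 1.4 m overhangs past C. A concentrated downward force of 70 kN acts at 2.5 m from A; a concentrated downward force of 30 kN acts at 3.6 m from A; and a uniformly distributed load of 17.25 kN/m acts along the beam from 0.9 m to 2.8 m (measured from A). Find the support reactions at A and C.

Resultant of the distributed load: 17.25 × 1.9 = 32.775 kN at 1.85 m from A.
Taking moments about A: C_y·4.4 − 70·2.5 − 30·3.6 − (17.25·1.9)·1.85 = 0 → C_y = 343.63375/4.4 = 78.0986 ≈ 78.10 kN.
ΣF_y = 0: A_y + 78.0986 − 70 − 30 − 17.25·1.9 = 0 → A_y = 54.68 kN.
ΣF_x = 0: no horizontal applied forces, so A_x = 0.

A_x = 0, A_y = 54.68 kN, C_y = 78.10 kN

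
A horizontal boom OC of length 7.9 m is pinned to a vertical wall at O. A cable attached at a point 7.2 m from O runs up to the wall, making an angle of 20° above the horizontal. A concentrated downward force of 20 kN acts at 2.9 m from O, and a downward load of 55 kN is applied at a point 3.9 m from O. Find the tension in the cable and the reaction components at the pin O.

T = 110.7 kN, O_x = 104.0 kN, O_y = 37.15 kN

ΣM about O: T·sin20°·7.2 − 20·2.9 − 55·3.9 = 0 → T = 272.5/(7.2·0.34202) = 110.658 ≈ 110.7 kN.
ΣF_x = 0: O_x − T·cos20° = 0 → O_x = 110.658 × 0.939693 = 104.0 kN.
ΣF_y = 0: O_y + T·sin20° − 20 − 55 = 0 → O_y = 75 − 110.658 × 0.34202 = 37.15 kN.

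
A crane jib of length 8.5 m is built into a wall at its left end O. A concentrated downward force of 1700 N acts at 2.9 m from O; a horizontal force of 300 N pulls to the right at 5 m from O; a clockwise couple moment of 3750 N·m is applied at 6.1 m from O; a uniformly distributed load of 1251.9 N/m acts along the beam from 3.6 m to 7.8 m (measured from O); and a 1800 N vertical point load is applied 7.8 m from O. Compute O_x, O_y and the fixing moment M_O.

Resultant of the distributed load: 1251.9 × 4.2 = 5257.98 N at 5.7 m from O.
ΣF_x = 0: O_x + 300 = 0 → O_x = -300.0 N.
ΣF_y = 0: O_y − 1700 − 1251.9·4.2 − 1800 = 0 → O_y = 8758 N.
ΣM about O: M_O − 1700·2.9 − 3750 − (1251.9·4.2)·5.7 − 1800·7.8 = 0 → M_O = 52690 N·m.

O_x = -300.0 N, O_y = 8758 N, M_O = 52690 N·m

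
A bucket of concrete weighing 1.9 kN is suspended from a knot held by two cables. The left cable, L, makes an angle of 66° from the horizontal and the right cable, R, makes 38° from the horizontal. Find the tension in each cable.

T_L = 1.543 kN, T_R = 0.7965 kN

ΣF_x = 0: −T_L·cos66° + T_R·cos38° = 0 → T_R = 0.516156·T_L.
ΣF_y = 0: T_L·sin66° + T_R·sin38° = 1.9.
Substitute: T_L·(0.913545 + 0.516156·0.615661) = 1.9 → T_L = 1.54306 ≈ 1.543 kN.
Then T_R = 0.516156 × 1.54306 = 0.7965 kN.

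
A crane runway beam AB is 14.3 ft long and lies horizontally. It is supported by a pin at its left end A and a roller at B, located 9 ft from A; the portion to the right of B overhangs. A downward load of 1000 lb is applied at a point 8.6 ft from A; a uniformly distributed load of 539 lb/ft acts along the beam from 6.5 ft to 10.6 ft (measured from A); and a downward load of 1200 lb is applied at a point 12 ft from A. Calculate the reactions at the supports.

Resultant of the distributed load: 539 × 4.1 = 2209.9 lb at 8.55 ft from A.
Moments about A: B_y·9 − 1000·8.6 − (539·4.1)·8.55 − 1200·12 = 0 → B_y = 41894.645/9 = 4654.96 ≈ 4655 lb.
ΣF_y = 0: A_y + 4654.96 − 1000 − 539·4.1 − 1200 = 0 → A_y = -245.1 lb.
ΣF_x = 0: no horizontal applied forces, so A_x = 0.

A_x = 0, A_y = -245.1 lb, B_y = 4655 lb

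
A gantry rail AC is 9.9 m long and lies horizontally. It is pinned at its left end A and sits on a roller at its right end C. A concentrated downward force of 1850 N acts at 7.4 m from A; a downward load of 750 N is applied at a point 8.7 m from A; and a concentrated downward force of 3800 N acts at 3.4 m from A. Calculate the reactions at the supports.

A_x = 0, A_y = 3053 N, C_y = 3347 N

ΣM about A: C_y·9.9 − 1850·7.4 − 750·8.7 − 3800·3.4 = 0 → C_y = 33135/9.9 = 3346.97 ≈ 3347 N.
ΣF_y = 0: A_y + 3346.97 − 1850 − 750 − 3800 = 0 → A_y = 3053 N.
ΣF_x = 0: no horizontal applied forces, so A_x = 0.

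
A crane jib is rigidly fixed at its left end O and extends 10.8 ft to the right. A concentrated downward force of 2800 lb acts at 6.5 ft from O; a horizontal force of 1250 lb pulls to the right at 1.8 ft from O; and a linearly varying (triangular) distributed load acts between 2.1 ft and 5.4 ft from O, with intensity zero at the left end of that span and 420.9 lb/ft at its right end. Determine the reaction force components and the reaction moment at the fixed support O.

O_x = -1250 lb, O_y = 3494 lb, M_O = 21190 lb·ft

Resultant of the triangular load: ½ × 420.9 × 3.3 = 694.485 lb, acting at 4.3 ft from O (one-third of the span from the peak).
ΣF_x = 0: O_x + 1250 = 0 → O_x = -1250 lb.
ΣF_y = 0: O_y − 2800 − ½·420.9·3.3 = 0 → O_y = 3494 lb.
ΣM about O: M_O − 2800·6.5 − (½·420.9·3.3)·4.3 = 0 → M_O = 21190 lb·ft.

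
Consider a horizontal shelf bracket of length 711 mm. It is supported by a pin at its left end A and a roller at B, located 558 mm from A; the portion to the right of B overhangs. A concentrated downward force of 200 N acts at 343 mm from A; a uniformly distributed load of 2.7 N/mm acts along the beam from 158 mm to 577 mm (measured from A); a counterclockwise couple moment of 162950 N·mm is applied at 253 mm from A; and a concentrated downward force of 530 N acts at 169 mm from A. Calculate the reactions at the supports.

Resultant of the distributed load: 2.7 × 419 = 1131.3 N at 367.5 mm from A.
ΣM about A: B_y·558 − 200·343 − (2.7·419)·367.5 + 162950 − 530·169 = 0 → B_y = 410972.75/558 = 736.51 ≈ 736.5 N.
ΣF_y = 0: A_y + 736.51 − 200 − 2.7·419 − 530 = 0 → A_y = 1125 N.
ΣF_x = 0: no horizontal applied forces, so A_x = 0.

A_x = 0, A_y = 1125 N, B_y = 736.5 N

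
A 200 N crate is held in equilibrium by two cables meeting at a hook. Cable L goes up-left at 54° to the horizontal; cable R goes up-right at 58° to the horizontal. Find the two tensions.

T_L = 114.3 N, T_R = 126.8 N

ΣF_x = 0: −T_L·cos54° + T_R·cos58° = 0 → T_R = 1.1092·T_L.
ΣF_y = 0: T_L·sin54° + T_R·sin58° = 200.
Substitute: T_L·(0.809017 + 1.1092·0.848048) = 200 → T_L = 114.307 ≈ 114.3 N.
Then T_R = 1.1092 × 114.307 = 126.8 N.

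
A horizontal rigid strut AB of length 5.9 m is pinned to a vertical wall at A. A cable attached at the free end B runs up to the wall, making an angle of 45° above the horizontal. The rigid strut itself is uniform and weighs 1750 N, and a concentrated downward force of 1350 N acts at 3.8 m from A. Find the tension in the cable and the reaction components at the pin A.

ΣM about A: T·sin45°·5.9 − 1750·2.95 − 1350·3.8 = 0 → T = 10292.5/(5.9·0.707107) = 2467.08 ≈ 2467 N.
ΣF_x = 0: A_x − T·cos45° = 0 → A_x = 2467.08 × 0.707107 = 1744 N.
ΣF_y = 0: A_y + T·sin45° − 1750 − 1350 = 0 → A_y = 3100 − 2467.08 × 0.707107 = 1356 N.

T = 2467 N, A_x = 1744 N, A_y = 1356 N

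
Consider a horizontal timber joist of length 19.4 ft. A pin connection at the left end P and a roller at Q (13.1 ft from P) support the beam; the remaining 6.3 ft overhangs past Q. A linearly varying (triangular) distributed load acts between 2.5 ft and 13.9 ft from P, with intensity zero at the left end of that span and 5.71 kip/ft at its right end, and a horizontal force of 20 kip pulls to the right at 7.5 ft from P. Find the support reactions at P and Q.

Resultant of the triangular load: ½ × 5.71 × 11.4 = 32.547 kip, acting at 10.1 ft from P (one-third of the span from the peak).
Taking moments about P: Q_y·13.1 − (½·5.71·11.4)·10.1 = 0 → Q_y = 328.7247/13.1 = 25.0935 ≈ 25.09 kip.
ΣF_y = 0: P_y + 25.0935 − ½·5.71·11.4 = 0 → P_y = 7.454 kip.
ΣF_x = 0: P_x + 20 = 0 → P_x = -20.00 kip.

P_x = -20.00 kip, P_y = 7.454 kip, Q_y = 25.09 kip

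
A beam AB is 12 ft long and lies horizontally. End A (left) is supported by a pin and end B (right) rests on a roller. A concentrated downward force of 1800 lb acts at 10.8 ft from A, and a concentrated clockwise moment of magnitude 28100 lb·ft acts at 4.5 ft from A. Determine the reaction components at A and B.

A_x = 0, A_y = -2162 lb, B_y = 3962 lb

Moments about A: B_y·12 − 1800·10.8 − 28100 = 0 → B_y = 47540/12 = 3961.67 ≈ 3962 lb.
ΣF_y = 0: A_y + 3961.67 − 1800 = 0 → A_y = -2162 lb.
ΣF_x = 0: no horizontal applied forces, so A_x = 0.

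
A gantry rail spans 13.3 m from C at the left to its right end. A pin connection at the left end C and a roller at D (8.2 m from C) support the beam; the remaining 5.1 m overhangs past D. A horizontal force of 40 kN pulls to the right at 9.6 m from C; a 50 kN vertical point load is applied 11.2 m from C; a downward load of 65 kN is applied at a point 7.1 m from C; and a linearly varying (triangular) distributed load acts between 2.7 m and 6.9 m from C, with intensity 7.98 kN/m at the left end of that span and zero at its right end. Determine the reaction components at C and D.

C_x = -40.00 kN, C_y = -1.194 kN, D_y = 133.0 kN

Resultant of the triangular load: ½ × 7.98 × 4.2 = 16.758 kN, acting at 4.1 m from C (one-third of the span from the peak).
ΣM about C: D_y·8.2 − 50·11.2 − 65·7.1 − (½·7.98·4.2)·4.1 = 0 → D_y = 1090.2078/8.2 = 132.952 ≈ 133.0 kN.
ΣF_y = 0: C_y + 132.952 − 50 − 65 − ½·7.98·4.2 = 0 → C_y = -1.194 kN.
ΣF_x = 0: C_x + 40 = 0 → C_x = -40.00 kN.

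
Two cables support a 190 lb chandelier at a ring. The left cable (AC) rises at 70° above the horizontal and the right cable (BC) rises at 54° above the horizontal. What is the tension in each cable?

T_AC = 134.7 lb, T_BC = 78.38 lb

ΣF_x = 0: −T_AC·cos70° + T_BC·cos54° = 0 → T_BC = 0.581879·T_AC.
ΣF_y = 0: T_AC·sin70° + T_BC·sin54° = 190.
Substitute: T_AC·(0.939693 + 0.581879·0.809017) = 190 → T_AC = 134.709 ≈ 134.7 lb.
Then T_BC = 0.581879 × 134.709 = 78.38 lb.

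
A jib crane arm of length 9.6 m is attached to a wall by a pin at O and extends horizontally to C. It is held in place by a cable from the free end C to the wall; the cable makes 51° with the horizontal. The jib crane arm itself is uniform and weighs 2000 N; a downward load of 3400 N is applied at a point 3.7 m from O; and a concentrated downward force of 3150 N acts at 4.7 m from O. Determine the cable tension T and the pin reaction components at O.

T = 4957 N, O_x = 3120 N, O_y = 4697 N

ΣM about O: T·sin51°·9.6 − 2000·4.8 − 3400·3.7 − 3150·4.7 = 0 → T = 36985/(9.6·0.777146) = 4957.38 ≈ 4957 N.
ΣF_x = 0: O_x − T·cos51° = 0 → O_x = 4957.38 × 0.62932 = 3120 N.
ΣF_y = 0: O_y + T·sin51° − 2000 − 3400 − 3150 = 0 → O_y = 8550 − 4957.38 × 0.777146 = 4697 N.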